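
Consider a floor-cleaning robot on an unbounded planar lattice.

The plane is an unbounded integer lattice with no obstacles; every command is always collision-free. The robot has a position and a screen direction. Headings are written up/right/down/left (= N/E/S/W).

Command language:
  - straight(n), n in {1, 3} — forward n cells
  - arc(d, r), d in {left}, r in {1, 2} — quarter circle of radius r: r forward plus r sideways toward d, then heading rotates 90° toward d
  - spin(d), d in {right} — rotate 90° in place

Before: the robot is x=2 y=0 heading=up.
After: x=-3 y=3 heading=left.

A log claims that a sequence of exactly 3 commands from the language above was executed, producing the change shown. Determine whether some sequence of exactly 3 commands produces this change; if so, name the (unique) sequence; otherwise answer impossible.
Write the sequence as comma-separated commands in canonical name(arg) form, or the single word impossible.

key: order matters: swapping straight(1) and straight(3) lands elsewhere
begin: x=2 y=0 heading=up
[1] after straight(1): x=2 y=1 heading=up
[2] after arc(left, 2): x=0 y=3 heading=left
[3] after straight(3): x=-3 y=3 heading=left
all 125 alternatives checked — unique.

straight(1), arc(left, 2), straight(3)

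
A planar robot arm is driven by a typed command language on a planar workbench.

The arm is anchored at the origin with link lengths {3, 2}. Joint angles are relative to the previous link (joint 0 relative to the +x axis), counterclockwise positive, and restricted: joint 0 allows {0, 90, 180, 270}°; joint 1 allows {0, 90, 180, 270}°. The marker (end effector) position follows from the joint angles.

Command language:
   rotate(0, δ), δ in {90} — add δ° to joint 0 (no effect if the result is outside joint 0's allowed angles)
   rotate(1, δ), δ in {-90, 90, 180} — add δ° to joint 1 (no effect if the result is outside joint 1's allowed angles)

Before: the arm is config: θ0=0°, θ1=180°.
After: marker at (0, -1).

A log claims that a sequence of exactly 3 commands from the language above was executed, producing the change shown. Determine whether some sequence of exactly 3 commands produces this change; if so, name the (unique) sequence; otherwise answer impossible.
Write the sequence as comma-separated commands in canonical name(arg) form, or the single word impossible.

rotate(0, 90), rotate(0, 90), rotate(0, 90)

from: config: θ0=0°, θ1=180°
1. rotate(0, 90) → config: θ0=90°, θ1=180°
2. rotate(0, 90) → config: θ0=180°, θ1=180°
3. rotate(0, 90) → config: θ0=270°, θ1=180°
no rival 3-sequence matches.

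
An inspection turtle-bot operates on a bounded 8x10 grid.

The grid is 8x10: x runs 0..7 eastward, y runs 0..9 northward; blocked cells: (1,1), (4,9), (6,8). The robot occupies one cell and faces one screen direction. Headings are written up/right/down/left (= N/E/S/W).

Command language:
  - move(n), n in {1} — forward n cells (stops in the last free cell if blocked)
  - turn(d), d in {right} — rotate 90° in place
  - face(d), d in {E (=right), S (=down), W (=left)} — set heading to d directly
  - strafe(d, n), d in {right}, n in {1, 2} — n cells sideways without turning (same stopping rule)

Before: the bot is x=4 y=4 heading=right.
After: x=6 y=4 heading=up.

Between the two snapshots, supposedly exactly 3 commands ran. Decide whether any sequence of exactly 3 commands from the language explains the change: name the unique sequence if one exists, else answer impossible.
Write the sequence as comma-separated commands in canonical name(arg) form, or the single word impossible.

face(W), turn(right), strafe(right, 2)

key: position moved to (6,4) AND the heading swung to N — translation plus rotation needed
t0: x=4 y=4 heading=right
step 1 (face(W)): x=4 y=4 heading=left
step 2 (turn(right)): x=4 y=4 heading=up
step 3 (strafe(right, 2)): x=6 y=4 heading=up
uniquely the one of 343 3-step routes that fits.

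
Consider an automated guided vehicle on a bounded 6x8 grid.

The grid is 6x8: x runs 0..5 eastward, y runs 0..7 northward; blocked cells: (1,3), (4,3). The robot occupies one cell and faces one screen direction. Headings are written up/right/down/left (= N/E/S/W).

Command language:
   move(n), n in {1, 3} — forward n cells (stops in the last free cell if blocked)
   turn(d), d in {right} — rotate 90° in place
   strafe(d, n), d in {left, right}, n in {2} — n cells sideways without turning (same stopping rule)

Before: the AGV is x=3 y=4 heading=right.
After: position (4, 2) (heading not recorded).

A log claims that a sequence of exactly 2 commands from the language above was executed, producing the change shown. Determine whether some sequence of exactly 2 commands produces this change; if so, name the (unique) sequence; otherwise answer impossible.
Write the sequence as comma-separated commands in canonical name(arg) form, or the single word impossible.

key: running move(1) before strafe(right, 2) would end elsewhere — order is forced
start: x=3 y=4 heading=right
step 1 (strafe(right, 2)): x=3 y=2 heading=right
step 2 (move(1)): x=4 y=2 heading=right
uniquely the one of 25 2-step routes that fits.

strafe(right, 2), move(1)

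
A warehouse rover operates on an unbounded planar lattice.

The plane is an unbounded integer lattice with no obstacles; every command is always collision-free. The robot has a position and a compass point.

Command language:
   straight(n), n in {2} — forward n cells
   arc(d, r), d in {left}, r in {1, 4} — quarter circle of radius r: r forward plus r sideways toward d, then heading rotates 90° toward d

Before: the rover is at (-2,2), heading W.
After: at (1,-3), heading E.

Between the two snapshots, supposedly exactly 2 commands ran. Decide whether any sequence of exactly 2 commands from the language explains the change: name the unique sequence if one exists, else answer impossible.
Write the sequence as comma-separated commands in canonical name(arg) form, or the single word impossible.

arc(left, 1), arc(left, 4)

key: cell and facing (now E) both changed — the 2 commands mix motion and turning
t0: at (-2,2), heading W
t=1 arc(left, 1) ⇒ at (-3,1), heading S
t=2 arc(left, 4) ⇒ at (1,-3), heading E
uniquely the one of 9 2-step routes that fits.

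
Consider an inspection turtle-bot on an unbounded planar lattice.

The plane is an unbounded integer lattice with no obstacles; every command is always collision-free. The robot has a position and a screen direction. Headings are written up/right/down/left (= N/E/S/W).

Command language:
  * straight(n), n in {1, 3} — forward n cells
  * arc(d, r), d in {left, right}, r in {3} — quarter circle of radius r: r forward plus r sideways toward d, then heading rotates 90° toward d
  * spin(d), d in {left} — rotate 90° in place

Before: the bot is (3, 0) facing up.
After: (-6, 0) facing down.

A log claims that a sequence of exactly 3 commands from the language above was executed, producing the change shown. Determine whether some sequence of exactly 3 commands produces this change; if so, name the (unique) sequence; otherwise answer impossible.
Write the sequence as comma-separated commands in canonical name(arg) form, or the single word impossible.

key: cell and facing (now S) both changed — the 3 commands mix motion and turning
begin: (3, 0) facing up
1. arc(left, 3) → (0, 3) facing left
2. straight(3) → (-3, 3) facing left
3. arc(left, 3) → (-6, 0) facing down
no rival 3-sequence matches.

arc(left, 3), straight(3), arc(left, 3)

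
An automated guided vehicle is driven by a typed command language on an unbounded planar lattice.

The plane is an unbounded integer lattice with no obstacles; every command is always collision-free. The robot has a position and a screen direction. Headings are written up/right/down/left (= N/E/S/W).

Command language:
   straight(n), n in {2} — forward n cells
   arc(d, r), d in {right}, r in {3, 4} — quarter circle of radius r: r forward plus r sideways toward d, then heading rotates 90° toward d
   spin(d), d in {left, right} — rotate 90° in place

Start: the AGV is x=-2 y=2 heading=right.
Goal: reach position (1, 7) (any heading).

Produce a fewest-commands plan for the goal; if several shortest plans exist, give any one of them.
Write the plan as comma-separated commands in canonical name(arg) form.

start: x=-2 y=2 heading=right
[1] after spin(left): x=-2 y=2 heading=up
[2] after straight(2): x=-2 y=4 heading=up
[3] after arc(right, 3): x=1 y=7 heading=right
no 2-step plan works, so 3 is optimal.

spin(left), straight(2), arc(right, 3)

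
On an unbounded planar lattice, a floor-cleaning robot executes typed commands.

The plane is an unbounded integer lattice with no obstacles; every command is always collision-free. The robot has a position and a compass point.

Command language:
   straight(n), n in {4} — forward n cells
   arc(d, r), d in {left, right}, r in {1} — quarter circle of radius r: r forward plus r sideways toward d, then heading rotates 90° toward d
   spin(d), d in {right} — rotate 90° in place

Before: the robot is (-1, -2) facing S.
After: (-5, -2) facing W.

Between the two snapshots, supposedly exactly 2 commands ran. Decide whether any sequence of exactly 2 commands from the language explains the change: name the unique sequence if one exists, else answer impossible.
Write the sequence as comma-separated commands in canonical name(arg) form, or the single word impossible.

spin(right), straight(4)

key: order matters: swapping spin(right) and straight(4) lands elsewhere
start: (-1, -2) facing S
[1] after spin(right): (-1, -2) facing W
[2] after straight(4): (-5, -2) facing W
no other 2-command option fits: unique.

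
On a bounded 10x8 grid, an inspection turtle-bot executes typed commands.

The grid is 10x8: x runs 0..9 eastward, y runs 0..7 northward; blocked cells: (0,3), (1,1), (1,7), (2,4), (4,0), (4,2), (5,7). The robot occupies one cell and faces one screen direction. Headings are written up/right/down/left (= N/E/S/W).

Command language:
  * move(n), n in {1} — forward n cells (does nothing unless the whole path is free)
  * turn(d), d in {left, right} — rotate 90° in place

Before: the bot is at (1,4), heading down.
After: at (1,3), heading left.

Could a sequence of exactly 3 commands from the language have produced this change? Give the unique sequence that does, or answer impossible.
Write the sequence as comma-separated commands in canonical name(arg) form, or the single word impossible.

key: cell and facing (now W) both changed — the 3 commands mix motion and turning
from: at (1,4), heading down
[1] after move(1): at (1,3), heading down
[2] after turn(right): at (1,3), heading left
[3] after move(1): at (1,3), heading left
uniquely the one of 27 3-step routes that fits.

move(1), turn(right), move(1)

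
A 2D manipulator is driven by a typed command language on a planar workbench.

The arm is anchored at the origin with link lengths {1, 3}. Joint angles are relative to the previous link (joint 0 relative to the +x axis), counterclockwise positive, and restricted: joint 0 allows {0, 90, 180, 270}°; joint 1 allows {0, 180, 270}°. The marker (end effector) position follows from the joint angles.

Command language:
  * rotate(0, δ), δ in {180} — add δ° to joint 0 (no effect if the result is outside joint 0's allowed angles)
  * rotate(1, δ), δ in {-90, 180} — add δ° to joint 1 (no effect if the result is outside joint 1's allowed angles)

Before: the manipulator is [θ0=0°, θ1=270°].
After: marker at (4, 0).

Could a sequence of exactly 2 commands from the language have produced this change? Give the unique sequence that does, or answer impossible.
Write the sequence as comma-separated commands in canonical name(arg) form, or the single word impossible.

key: order matters: swapping rotate(1, -90) and rotate(1, 180) lands elsewhere
begin: [θ0=0°, θ1=270°]
step 1 (rotate(1, -90)): [θ0=0°, θ1=180°]
step 2 (rotate(1, 180)): [θ0=0°, θ1=0°]
all 9 alternatives checked — unique.

rotate(1, -90), rotate(1, 180)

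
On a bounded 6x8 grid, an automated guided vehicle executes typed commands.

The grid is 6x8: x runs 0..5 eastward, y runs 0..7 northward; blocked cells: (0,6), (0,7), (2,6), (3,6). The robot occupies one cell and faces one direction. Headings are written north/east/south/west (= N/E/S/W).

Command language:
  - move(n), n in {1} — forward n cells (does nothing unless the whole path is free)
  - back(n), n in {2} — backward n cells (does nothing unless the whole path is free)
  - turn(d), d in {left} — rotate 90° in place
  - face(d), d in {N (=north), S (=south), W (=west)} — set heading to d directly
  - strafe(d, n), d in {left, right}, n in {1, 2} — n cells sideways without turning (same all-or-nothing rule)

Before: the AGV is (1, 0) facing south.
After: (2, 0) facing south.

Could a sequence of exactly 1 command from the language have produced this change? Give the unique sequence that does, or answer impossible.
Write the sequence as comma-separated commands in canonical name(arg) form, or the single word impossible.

strafe(left, 1)

key: still facing S — the one step turns nothing
from: (1, 0) facing south
t=1 strafe(left, 1) ⇒ (2, 0) facing south
no other 1-command option fits: unique.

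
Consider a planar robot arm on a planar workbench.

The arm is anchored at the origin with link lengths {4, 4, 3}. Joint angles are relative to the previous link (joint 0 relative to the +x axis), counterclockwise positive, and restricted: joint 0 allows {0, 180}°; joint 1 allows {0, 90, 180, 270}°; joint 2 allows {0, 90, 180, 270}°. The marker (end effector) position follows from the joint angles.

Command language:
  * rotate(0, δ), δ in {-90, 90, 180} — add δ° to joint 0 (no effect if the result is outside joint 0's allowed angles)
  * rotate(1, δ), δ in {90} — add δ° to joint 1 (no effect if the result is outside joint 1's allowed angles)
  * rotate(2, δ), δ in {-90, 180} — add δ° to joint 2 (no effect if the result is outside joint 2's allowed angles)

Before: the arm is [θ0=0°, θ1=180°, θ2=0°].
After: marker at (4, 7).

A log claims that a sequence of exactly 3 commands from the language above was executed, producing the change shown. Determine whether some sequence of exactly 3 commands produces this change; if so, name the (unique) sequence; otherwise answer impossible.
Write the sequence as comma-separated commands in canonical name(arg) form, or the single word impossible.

rotate(1, 90), rotate(1, 90), rotate(1, 90)

begin: [θ0=0°, θ1=180°, θ2=0°]
step 1 (rotate(1, 90)): [θ0=0°, θ1=270°, θ2=0°]
step 2 (rotate(1, 90)): [θ0=0°, θ1=0°, θ2=0°]
step 3 (rotate(1, 90)): [θ0=0°, θ1=90°, θ2=0°]
no other 3-command option fits: unique.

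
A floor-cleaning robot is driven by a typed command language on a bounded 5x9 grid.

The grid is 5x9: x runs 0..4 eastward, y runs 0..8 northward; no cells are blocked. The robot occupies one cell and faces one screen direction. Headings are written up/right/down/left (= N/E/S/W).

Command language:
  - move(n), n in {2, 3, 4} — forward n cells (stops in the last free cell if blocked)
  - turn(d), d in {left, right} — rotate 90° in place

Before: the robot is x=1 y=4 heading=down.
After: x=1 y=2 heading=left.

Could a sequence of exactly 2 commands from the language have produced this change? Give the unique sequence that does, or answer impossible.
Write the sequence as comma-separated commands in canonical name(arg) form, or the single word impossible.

key: cell and facing (now W) both changed — the 2 commands mix motion and turning
from: x=1 y=4 heading=down
[1] after move(2): x=1 y=2 heading=down
[2] after turn(right): x=1 y=2 heading=left
no other 2-command option fits: unique.

move(2), turn(right)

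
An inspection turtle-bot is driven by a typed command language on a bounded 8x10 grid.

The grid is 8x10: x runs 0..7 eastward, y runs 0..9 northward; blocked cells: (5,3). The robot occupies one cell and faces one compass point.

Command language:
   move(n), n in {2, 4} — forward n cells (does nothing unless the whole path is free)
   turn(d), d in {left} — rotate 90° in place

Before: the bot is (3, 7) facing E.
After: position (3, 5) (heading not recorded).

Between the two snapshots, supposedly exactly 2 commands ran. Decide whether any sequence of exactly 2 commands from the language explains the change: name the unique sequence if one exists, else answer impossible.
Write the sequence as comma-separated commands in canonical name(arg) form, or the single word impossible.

impossible

every 2-command combo misses the target.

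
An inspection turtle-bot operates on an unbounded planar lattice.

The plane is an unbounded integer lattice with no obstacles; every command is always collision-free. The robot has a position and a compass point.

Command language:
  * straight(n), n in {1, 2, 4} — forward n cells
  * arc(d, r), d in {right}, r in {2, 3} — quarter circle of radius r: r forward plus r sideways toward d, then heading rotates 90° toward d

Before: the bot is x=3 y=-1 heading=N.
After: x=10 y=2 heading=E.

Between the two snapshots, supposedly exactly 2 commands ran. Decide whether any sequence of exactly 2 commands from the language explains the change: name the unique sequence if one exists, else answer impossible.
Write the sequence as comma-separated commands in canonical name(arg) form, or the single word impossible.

arc(right, 3), straight(4)

key: position moved to (10,2) AND the heading swung to E — translation plus rotation needed
begin: x=3 y=-1 heading=N
[1] after arc(right, 3): x=6 y=2 heading=E
[2] after straight(4): x=10 y=2 heading=E
no rival 2-sequence matches.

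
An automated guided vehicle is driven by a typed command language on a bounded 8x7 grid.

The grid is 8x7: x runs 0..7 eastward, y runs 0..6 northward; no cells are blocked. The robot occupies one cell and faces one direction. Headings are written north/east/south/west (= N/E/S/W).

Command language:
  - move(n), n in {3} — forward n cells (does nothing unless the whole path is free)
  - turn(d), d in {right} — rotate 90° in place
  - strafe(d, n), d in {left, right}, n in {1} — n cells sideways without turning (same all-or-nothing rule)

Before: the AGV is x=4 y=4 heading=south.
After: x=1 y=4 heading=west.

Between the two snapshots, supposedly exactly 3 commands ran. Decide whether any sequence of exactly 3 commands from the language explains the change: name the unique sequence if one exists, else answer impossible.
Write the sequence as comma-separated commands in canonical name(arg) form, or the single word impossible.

turn(right), move(3), move(3)

key: running move(3) before turn(right) would end elsewhere — order is forced
t0: x=4 y=4 heading=south
[1] after turn(right): x=4 y=4 heading=west
[2] after move(3): x=1 y=4 heading=west
[3] after move(3): x=1 y=4 heading=west
no other 3-command option fits: unique.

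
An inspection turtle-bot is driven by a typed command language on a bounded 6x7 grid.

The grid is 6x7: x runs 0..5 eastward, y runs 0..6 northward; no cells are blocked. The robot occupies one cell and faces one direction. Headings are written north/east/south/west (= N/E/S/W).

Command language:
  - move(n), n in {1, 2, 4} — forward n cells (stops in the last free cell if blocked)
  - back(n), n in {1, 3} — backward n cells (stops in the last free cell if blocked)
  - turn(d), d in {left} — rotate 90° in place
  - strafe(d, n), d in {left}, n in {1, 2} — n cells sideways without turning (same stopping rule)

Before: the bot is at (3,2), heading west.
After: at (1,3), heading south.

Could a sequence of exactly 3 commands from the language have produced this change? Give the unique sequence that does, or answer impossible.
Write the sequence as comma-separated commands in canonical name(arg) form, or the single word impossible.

key: order matters: swapping move(2) and back(1) lands elsewhere
initial: at (3,2), heading west
t=1 move(2) ⇒ at (1,2), heading west
t=2 turn(left) ⇒ at (1,2), heading south
t=3 back(1) ⇒ at (1,3), heading south
all 512 alternatives checked — unique.

move(2), turn(left), back(1)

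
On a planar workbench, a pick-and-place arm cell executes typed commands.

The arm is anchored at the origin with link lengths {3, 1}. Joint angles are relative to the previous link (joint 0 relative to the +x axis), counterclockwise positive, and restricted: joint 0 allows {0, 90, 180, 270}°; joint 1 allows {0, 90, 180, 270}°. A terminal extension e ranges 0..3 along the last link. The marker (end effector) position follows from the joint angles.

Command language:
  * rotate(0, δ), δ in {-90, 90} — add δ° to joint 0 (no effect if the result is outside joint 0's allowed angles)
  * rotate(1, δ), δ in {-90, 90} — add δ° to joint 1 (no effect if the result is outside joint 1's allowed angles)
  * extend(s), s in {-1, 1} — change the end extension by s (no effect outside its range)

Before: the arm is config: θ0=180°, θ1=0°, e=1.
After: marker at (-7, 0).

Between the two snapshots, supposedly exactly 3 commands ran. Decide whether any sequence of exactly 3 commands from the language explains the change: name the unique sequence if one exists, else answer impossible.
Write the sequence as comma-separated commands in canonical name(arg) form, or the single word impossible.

extend(1), extend(1), extend(1)

initial: config: θ0=180°, θ1=0°, e=1
t=1 extend(1) ⇒ config: θ0=180°, θ1=0°, e=2
t=2 extend(1) ⇒ config: θ0=180°, θ1=0°, e=3
t=3 extend(1) ⇒ config: θ0=180°, θ1=0°, e=3
all 216 alternatives checked — unique.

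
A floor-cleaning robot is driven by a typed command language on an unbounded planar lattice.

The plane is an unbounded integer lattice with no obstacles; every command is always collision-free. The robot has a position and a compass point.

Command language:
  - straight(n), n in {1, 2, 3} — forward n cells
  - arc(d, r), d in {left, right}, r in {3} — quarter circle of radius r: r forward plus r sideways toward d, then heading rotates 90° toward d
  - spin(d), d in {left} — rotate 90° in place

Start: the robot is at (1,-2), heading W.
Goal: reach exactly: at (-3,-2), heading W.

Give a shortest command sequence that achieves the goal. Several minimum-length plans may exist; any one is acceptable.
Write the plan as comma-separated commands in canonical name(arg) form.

start: at (1,-2), heading W
step 1 (straight(1)): at (0,-2), heading W
step 2 (straight(3)): at (-3,-2), heading W
no 1-step plan works, so 2 is optimal.

straight(1), straight(3)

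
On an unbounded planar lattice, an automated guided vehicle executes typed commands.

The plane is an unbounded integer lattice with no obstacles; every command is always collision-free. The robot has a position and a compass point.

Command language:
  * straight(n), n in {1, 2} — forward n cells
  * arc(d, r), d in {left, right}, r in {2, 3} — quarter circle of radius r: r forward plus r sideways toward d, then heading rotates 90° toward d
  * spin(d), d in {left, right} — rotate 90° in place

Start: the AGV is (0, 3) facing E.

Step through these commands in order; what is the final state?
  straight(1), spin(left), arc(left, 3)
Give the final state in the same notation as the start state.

(-2, 6) facing W

from: (0, 3) facing E
1. straight(1) → (1, 3) facing E
2. spin(left) → (1, 3) facing N
3. arc(left, 3) → (-2, 6) facing W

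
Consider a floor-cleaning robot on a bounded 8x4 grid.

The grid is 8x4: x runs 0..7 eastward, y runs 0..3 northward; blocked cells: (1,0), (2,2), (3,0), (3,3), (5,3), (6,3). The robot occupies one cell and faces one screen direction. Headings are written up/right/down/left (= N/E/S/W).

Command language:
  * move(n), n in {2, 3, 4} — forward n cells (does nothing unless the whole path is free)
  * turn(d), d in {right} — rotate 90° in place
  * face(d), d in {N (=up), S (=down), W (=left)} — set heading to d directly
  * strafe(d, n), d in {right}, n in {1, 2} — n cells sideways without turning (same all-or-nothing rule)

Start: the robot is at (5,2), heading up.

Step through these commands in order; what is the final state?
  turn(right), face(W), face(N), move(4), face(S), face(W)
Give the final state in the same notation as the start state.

at (5,2), heading left

begin: at (5,2), heading up
[1] after turn(right): at (5,2), heading right
[2] after face(W): at (5,2), heading left
[3] after face(N): at (5,2), heading up
[4] after move(4): at (5,2), heading up
[5] after face(S): at (5,2), heading down
[6] after face(W): at (5,2), heading left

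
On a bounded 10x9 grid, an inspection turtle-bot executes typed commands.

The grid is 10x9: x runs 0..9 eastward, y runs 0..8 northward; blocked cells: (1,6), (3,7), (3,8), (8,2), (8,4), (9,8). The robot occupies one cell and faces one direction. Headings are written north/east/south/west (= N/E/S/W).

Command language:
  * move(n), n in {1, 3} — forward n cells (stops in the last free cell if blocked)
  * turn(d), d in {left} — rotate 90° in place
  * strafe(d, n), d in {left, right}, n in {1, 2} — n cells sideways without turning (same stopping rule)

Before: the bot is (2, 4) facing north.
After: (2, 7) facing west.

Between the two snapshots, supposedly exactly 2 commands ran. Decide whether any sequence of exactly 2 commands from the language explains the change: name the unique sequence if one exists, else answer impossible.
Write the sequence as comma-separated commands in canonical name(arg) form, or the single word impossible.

key: position moved to (2,7) AND the heading swung to W — translation plus rotation needed
initial: (2, 4) facing north
t=1 move(3) ⇒ (2, 7) facing north
t=2 turn(left) ⇒ (2, 7) facing west
uniquely the one of 49 2-step routes that fits.

move(3), turn(left)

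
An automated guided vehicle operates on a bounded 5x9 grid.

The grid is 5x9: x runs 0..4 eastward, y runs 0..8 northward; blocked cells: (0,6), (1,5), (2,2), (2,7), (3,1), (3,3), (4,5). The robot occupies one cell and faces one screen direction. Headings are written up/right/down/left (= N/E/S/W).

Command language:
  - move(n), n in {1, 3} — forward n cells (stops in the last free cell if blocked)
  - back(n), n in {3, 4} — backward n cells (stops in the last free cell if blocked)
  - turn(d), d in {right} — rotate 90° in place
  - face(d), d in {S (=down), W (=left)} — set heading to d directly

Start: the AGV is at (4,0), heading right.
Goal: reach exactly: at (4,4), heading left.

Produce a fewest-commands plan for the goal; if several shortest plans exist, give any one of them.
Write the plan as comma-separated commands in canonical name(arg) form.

t0: at (4,0), heading right
1. turn(right) → at (4,0), heading down
2. back(4) → at (4,4), heading down
3. turn(right) → at (4,4), heading left
shorter routes all fall short; 3 is best.

turn(right), back(4), turn(right)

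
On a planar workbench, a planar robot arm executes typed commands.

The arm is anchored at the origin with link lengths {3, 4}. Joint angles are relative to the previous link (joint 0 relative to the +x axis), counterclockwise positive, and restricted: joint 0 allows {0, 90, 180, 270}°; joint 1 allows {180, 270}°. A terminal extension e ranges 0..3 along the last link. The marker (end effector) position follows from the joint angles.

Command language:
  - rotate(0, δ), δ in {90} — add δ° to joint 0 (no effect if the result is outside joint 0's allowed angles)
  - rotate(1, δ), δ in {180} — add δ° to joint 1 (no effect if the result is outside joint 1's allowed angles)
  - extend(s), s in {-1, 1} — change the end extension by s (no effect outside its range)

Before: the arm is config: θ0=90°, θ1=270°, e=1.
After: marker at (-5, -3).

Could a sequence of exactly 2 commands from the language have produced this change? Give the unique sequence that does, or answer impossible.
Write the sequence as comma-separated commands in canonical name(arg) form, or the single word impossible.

from: config: θ0=90°, θ1=270°, e=1
step 1 (rotate(0, 90)): config: θ0=180°, θ1=270°, e=1
step 2 (rotate(0, 90)): config: θ0=270°, θ1=270°, e=1
all 16 alternatives checked — unique.

rotate(0, 90), rotate(0, 90)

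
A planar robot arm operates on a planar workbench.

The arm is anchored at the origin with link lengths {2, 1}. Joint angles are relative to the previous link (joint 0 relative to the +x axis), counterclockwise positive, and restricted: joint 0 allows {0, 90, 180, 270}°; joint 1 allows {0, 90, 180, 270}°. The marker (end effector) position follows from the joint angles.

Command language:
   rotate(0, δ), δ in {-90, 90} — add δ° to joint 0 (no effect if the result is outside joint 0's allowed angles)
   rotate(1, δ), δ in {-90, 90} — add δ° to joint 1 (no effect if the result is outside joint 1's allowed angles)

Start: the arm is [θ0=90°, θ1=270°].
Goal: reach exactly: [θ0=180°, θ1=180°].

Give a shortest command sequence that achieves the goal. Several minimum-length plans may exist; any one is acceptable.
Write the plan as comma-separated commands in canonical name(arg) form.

rotate(0, 90), rotate(1, -90)

initial: [θ0=90°, θ1=270°]
[1] after rotate(0, 90): [θ0=180°, θ1=270°]
[2] after rotate(1, -90): [θ0=180°, θ1=180°]
minimal: 2 command(s), checked below 2.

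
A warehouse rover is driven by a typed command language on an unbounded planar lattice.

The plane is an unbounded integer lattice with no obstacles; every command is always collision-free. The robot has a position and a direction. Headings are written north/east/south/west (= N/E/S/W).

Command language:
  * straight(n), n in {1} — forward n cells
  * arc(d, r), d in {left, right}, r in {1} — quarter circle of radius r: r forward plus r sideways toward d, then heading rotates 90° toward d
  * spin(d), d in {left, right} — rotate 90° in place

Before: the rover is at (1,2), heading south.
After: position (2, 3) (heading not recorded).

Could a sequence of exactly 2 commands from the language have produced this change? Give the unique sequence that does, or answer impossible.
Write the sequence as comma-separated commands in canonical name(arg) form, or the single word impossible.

key: order matters: swapping spin(left) and arc(left, 1) lands elsewhere
start: at (1,2), heading south
step 1 (spin(left)): at (1,2), heading east
step 2 (arc(left, 1)): at (2,3), heading north
no rival 2-sequence matches.

spin(left), arc(left, 1)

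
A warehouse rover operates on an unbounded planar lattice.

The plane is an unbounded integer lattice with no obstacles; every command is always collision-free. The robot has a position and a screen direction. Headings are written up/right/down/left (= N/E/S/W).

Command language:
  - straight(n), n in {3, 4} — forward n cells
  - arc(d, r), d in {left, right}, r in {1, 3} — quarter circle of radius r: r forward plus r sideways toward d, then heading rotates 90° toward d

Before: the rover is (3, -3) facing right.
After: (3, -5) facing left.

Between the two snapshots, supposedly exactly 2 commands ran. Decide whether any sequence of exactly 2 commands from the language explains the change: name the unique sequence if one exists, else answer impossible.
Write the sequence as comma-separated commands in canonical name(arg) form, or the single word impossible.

key: cell and facing (now W) both changed — the 2 commands mix motion and turning
initial: (3, -3) facing right
step 1 (arc(right, 1)): (4, -4) facing down
step 2 (arc(right, 1)): (3, -5) facing left
no other 2-command option fits: unique.

arc(right, 1), arc(right, 1)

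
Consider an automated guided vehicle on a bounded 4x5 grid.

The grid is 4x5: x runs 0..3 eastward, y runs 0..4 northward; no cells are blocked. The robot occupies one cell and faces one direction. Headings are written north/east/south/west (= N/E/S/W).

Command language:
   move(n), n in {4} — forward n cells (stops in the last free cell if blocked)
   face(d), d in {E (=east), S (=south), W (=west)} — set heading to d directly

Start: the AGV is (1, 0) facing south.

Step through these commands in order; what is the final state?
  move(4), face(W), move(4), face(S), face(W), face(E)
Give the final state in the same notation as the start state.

initial: (1, 0) facing south
step 1 (move(4)): (1, 0) facing south
step 2 (face(W)): (1, 0) facing west
step 3 (move(4)): (0, 0) facing west
step 4 (face(S)): (0, 0) facing south
step 5 (face(W)): (0, 0) facing west
step 6 (face(E)): (0, 0) facing east

(0, 0) facing east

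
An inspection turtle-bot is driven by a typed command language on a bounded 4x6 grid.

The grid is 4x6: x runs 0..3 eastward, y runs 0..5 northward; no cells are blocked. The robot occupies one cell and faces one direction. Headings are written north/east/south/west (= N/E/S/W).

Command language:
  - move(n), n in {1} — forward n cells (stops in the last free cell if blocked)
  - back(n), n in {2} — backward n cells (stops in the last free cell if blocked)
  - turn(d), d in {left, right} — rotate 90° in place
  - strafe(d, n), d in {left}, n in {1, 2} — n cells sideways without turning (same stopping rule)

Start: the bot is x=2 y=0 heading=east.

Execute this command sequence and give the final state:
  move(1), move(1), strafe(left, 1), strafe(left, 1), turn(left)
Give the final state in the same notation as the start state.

x=3 y=2 heading=north

start: x=2 y=0 heading=east
step 1 (move(1)): x=3 y=0 heading=east
step 2 (move(1)): x=3 y=0 heading=east
step 3 (strafe(left, 1)): x=3 y=1 heading=east
step 4 (strafe(left, 1)): x=3 y=2 heading=east
step 5 (turn(left)): x=3 y=2 heading=north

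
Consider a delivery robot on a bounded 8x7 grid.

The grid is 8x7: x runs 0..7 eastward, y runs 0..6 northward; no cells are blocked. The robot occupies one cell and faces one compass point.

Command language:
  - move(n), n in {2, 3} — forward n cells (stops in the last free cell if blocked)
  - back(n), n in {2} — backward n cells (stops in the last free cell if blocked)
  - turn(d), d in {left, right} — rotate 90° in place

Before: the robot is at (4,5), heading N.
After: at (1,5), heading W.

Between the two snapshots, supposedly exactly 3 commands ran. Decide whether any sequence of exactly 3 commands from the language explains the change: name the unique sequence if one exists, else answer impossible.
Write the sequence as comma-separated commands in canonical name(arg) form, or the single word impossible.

every 3-command combo misses the target.

impossible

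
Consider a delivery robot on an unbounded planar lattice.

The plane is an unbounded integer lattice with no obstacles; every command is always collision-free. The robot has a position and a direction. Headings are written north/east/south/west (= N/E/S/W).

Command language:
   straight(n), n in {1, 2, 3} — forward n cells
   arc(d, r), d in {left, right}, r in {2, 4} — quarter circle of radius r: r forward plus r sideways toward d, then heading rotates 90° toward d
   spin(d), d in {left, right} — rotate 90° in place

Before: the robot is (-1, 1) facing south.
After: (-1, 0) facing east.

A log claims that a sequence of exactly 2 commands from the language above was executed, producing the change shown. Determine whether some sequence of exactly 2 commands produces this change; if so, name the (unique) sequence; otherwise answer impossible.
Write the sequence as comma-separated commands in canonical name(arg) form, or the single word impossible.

straight(1), spin(left)

key: cell and facing (now E) both changed — the 2 commands mix motion and turning
t0: (-1, 1) facing south
step 1 (straight(1)): (-1, 0) facing south
step 2 (spin(left)): (-1, 0) facing east
no other 2-command option fits: unique.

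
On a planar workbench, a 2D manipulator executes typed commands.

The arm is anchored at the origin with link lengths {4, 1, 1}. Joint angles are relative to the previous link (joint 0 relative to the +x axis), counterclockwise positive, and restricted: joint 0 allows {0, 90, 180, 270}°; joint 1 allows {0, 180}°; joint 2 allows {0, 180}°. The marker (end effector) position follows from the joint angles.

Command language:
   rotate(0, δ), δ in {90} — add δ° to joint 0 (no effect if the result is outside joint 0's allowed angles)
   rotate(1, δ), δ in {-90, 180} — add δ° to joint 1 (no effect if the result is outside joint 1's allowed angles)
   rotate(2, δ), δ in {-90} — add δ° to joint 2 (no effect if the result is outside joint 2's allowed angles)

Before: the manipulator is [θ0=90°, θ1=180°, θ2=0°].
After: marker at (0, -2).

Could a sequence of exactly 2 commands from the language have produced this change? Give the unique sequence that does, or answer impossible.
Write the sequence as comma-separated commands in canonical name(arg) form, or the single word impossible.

t0: [θ0=90°, θ1=180°, θ2=0°]
step 1 (rotate(0, 90)): [θ0=180°, θ1=180°, θ2=0°]
step 2 (rotate(0, 90)): [θ0=270°, θ1=180°, θ2=0°]
uniquely the one of 16 2-step routes that fits.

rotate(0, 90), rotate(0, 90)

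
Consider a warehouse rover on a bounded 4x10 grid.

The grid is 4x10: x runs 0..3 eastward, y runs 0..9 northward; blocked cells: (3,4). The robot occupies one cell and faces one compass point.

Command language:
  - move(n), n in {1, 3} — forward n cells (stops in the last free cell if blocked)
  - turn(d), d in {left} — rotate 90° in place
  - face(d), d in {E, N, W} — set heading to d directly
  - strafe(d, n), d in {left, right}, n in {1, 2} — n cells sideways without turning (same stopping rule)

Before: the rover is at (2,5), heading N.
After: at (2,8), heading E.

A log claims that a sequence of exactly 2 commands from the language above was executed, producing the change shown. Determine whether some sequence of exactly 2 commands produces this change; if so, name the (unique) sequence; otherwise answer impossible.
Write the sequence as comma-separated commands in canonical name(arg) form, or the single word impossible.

move(3), face(E)

key: cell and facing (now E) both changed — the 2 commands mix motion and turning
from: at (2,5), heading N
1. move(3) → at (2,8), heading N
2. face(E) → at (2,8), heading E
no rival 2-sequence matches.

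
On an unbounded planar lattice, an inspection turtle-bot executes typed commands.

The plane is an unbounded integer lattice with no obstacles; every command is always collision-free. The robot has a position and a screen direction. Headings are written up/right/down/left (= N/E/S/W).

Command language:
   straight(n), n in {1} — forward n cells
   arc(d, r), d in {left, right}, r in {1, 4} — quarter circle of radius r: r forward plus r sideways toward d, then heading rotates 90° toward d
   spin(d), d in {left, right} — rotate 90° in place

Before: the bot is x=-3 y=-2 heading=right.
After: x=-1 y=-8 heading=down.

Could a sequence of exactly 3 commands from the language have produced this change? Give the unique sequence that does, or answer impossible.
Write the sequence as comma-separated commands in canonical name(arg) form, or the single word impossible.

arc(right, 4), arc(right, 1), arc(left, 1)

key: cell and facing (now S) both changed — the 3 commands mix motion and turning
initial: x=-3 y=-2 heading=right
[1] after arc(right, 4): x=1 y=-6 heading=down
[2] after arc(right, 1): x=0 y=-7 heading=left
[3] after arc(left, 1): x=-1 y=-8 heading=down
uniquely the one of 343 3-step routes that fits.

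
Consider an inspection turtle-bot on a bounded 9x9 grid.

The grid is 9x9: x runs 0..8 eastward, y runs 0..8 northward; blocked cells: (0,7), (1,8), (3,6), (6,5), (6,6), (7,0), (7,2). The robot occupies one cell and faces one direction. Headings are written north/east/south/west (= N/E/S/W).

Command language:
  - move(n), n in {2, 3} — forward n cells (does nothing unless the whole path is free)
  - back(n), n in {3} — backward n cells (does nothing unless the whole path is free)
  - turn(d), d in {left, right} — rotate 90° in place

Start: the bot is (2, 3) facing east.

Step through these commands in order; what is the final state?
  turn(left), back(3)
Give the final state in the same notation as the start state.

initial: (2, 3) facing east
[1] after turn(left): (2, 3) facing north
[2] after back(3): (2, 0) facing north

(2, 0) facing north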